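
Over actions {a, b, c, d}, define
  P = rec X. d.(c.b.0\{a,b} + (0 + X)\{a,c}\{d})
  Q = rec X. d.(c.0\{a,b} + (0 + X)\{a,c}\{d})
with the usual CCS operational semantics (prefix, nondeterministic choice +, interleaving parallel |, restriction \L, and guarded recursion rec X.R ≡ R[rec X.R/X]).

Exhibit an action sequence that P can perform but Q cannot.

LTS(P): 4 reachable states
  m0 = rec X. d.(c.b.0\{a,b} + (0 + X)\{a,c}\{d}) → ··d··> m1
  m1 = c.b.0\{a,b} + (0 + (rec X. d.(c.b.0\{a,b} + (0 + X)\{a,c}\{d})))\{a,c}\{d} → ··c··> m2
  m2 = b.0\{a,b} → ··b··> m3
  m3 = 0\{a,b} → stopped
LTS(Q): 3 reachable states
  n0 = rec X. d.(c.0\{a,b} + (0 + X)\{a,c}\{d}) → ··d··> n1
  n1 = c.0\{a,b} + (0 + (rec X. d.(c.0\{a,b} + (0 + X)\{a,c}\{d})))\{a,c}\{d} → ··c··> n2
  n2 = 0\{a,b} → stopped
Run σ = ⟨dcb⟩ on P: start {m0}
  step 1 (d): {m1}
  step 2 (c): {m2}
  step 3 (b): {m3}
  ✓ P
Run σ = ⟨dcb⟩ on Q: start {n0}
  step 1 (d): {n1}
  step 2 (c): {n2}
  step 3 (b): ∅ (Q stuck)

dcb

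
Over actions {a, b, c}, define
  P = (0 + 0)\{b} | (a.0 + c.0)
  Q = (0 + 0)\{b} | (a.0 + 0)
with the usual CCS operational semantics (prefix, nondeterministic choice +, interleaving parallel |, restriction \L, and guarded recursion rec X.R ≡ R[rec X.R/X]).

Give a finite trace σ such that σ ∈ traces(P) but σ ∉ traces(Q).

Reachable graph of P (2 states):
  m0 = (0 + 0)\{b} | (a.0 + c.0) ⊢ --a--▸ m1, --c--▸ m1
  m1 = (0 + 0)\{b} | 0 ⊢ deadlocked
Reachable graph of Q (2 states):
  n0 = (0 + 0)\{b} | (a.0 + 0) ⊢ --a--▸ n1
  n1 = (0 + 0)\{b} | 0 ⊢ deadlocked
Run σ = ⟨c⟩ on P: start {m0}
  [1] c ⇒ {m1}
  — P admits the full trace.
Run σ = ⟨c⟩ on Q: start {n0}
  [1] c ⇒ no successor for Q

c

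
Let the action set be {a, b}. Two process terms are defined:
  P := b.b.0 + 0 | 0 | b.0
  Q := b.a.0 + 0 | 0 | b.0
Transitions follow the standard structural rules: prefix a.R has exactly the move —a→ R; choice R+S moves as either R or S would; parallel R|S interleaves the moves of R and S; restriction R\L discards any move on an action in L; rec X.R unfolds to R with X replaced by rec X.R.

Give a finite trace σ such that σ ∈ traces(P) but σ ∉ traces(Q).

Reachable graph of P (4 states):
  u0 = b.b.0 + 0 | 0 | b.0 :: ··b··> u1, ··b··> u2
  u1 = 0 | 0 | 0 :: (no moves)
  u2 = b.0 :: ··b··> u3
  u3 = 0 :: (no moves)
Reachable graph of Q (4 states):
  v0 = b.a.0 + 0 | 0 | b.0 :: ··b··> v1, ··b··> v2
  v1 = 0 | 0 | 0 :: (no moves)
  v2 = a.0 :: ··a··> v3
  v3 = 0 :: (no moves)
Trace ⟨bb⟩ through P, begin at {u0}:
  [1] b ⇒ {u1, u2}
  [2] b ⇒ {u3}
  ✓ P
Trace ⟨bb⟩ through Q, begin at {v0}:
  [1] b ⇒ {v1, v2}
  [2] b ⇒ ∅ (Q stuck)

bb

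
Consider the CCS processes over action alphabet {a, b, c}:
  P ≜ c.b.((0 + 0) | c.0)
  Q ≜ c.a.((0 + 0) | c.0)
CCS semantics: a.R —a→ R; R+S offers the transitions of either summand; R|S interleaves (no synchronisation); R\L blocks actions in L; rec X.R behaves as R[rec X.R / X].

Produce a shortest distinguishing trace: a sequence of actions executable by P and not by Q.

cb

Reachable graph of P (4 states):
  u0 = c.b.((0 + 0) | c.0) :: -c-> u1
  u1 = b.((0 + 0) | c.0) :: -b-> u2
  u2 = (0 + 0) | c.0 :: -c-> u3
  u3 = (0 + 0) | 0 :: ·
Reachable graph of Q (4 states):
  v0 = c.a.((0 + 0) | c.0) :: -c-> v1
  v1 = a.((0 + 0) | c.0) :: -a-> v2
  v2 = (0 + 0) | c.0 :: -c-> v3
  v3 = (0 + 0) | 0 :: ·
Executing cb from P (initial set {u0}):
  [1] c ⇒ {u1}
  [2] b ⇒ {u2}
  P completes σ.
Executing cb from Q (initial set {v0}):
  [1] c ⇒ {v1}
  [2] b ⇒ ∅  — Q cannot continue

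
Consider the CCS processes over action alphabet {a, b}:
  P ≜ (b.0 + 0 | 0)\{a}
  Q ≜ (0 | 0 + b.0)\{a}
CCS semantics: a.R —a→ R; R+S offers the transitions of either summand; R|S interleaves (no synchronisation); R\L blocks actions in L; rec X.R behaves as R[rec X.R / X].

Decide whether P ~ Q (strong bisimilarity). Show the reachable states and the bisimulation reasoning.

P ~ Q

LTS(P): 2 reachable states
  m0 = (b.0 + 0 | 0)\{a} has moves =b=> m1
  m1 = 0\{a} has moves (no moves)
LTS(Q): 2 reachable states
  n0 = (0 | 0 + b.0)\{a} has moves =b=> n1
  n1 = 0\{a} has moves (no moves)
Coarsest stable partition (strong bisimilarity classes):
  B0 = {m0, n0}
  B1 = {m1, n1}
m0 ∈ B0, n0 ∈ B0 → same block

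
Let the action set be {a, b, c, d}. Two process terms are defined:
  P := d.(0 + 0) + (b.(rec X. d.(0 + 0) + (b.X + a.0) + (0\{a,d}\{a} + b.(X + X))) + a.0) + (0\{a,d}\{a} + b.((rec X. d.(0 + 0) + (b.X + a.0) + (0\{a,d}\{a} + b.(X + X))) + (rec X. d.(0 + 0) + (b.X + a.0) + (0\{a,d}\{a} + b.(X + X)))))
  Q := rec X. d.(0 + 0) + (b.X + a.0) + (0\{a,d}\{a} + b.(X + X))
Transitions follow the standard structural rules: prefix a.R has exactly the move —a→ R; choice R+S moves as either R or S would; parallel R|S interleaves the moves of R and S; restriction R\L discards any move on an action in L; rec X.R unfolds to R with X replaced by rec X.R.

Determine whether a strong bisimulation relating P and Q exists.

Reachable graph of P (5 states):
  m0 = d.(0 + 0) + (b.(rec X. d.(0 + 0) + (b.X + a.0) + (0\{a,d}\{a} + b.(X + X))) + a.0) + (0\{a,d}\{a} + b.((rec X. d.(0 + 0) + (b.X + a.0) + (0\{a,d}\{a} + b.(X + X))) + (rec X. d.(0 + 0) + (b.X + a.0) + (0\{a,d}\{a} + b.(X + X))))) | —a→ m1, —b→ m2, —b→ m3, —d→ m4
  m1 = 0 | ∅
  m2 = (rec X. d.(0 + 0) + (b.X + a.0) + (0\{a,d}\{a} + b.(X + X))) + (rec X. d.(0 + 0) + (b.X + a.0) + (0\{a,d}\{a} + b.(X + X))) | —a→ m1, —b→ m2, —b→ m3, —d→ m4
  m3 = rec X. d.(0 + 0) + (b.X + a.0) + (0\{a,d}\{a} + b.(X + X)) | —a→ m1, —b→ m2, —b→ m3, —d→ m4
  m4 = 0 + 0 | ∅
Reachable graph of Q (4 states):
  n0 = rec X. d.(0 + 0) + (b.X + a.0) + (0\{a,d}\{a} + b.(X + X)) | —a→ n1, —b→ n0, —b→ n2, —d→ n3
  n1 = 0 | ∅
  n2 = (rec X. d.(0 + 0) + (b.X + a.0) + (0\{a,d}\{a} + b.(X + X))) + (rec X. d.(0 + 0) + (b.X + a.0) + (0\{a,d}\{a} + b.(X + X))) | —a→ n1, —b→ n0, —b→ n2, —d→ n3
  n3 = 0 + 0 | ∅
Partition-refinement fixed point:
  B0 = {m0, m2, m3, n0, n2}
  B1 = {m1, m4, n1, n3}
m0 ∈ B0, n0 ∈ B0 → same block

P ~ Q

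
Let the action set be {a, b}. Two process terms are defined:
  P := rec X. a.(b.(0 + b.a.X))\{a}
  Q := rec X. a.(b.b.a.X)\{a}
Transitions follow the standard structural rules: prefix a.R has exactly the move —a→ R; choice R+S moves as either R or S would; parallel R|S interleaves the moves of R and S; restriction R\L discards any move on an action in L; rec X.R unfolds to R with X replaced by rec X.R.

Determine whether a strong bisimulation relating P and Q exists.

LTS(P): 4 reachable states
  p0 = rec X. a.(b.(0 + b.a.X))\{a} | --a--▸ p1
  p1 = (b.(0 + b.a.(rec X. a.(b.(0 + b.a.X))\{a})))\{a} | --b--▸ p2
  p2 = (0 + b.a.(rec X. a.(b.(0 + b.a.X))\{a}))\{a} | --b--▸ p3
  p3 = (a.(rec X. a.(b.(0 + b.a.X))\{a}))\{a} | ·
LTS(Q): 4 reachable states
  q0 = rec X. a.(b.b.a.X)\{a} | --a--▸ q1
  q1 = (b.b.a.(rec X. a.(b.b.a.X)\{a}))\{a} | --b--▸ q2
  q2 = (b.a.(rec X. a.(b.b.a.X)\{a}))\{a} | --b--▸ q3
  q3 = (a.(rec X. a.(b.b.a.X)\{a}))\{a} | ·
Bisimilarity quotient blocks:
  B0 = {p0, q0}
  B1 = {p1, q1}
  B2 = {p2, q2}
  B3 = {p3, q3}
p0 ∈ B0, q0 ∈ B0 → same block

YES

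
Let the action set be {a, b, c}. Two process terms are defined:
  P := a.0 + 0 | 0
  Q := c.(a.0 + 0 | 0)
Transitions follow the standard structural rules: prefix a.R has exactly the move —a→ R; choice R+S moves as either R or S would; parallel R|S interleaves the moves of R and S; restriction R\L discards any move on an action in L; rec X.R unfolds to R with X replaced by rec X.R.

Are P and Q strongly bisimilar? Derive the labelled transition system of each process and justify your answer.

Reachable graph of P (2 states):
  s0 = a.0 + 0 | 0 ⊢ =a=> s1
  s1 = 0 ⊢ deadlocked
Reachable graph of Q (3 states):
  t0 = c.(a.0 + 0 | 0) ⊢ =c=> t1
  t1 = a.0 + 0 | 0 ⊢ =a=> t2
  t2 = 0 ⊢ deadlocked
Coarsest stable partition (strong bisimilarity classes):
  B0 = {s0, t1}
  B1 = {s1, t2}
  B2 = {t0}
s0 ∈ B0, t0 ∈ B2 → different blocks

NO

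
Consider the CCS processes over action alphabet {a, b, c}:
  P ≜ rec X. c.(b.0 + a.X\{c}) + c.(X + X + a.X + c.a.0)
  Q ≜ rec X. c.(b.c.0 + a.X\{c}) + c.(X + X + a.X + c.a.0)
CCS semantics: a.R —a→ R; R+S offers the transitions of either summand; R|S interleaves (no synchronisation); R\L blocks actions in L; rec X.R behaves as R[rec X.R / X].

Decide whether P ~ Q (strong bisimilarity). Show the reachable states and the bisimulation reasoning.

LTS(P): 6 reachable states
  m0 = rec X. c.(b.0 + a.X\{c}) + c.(X + X + a.X + c.a.0) ⊢ ··c··> m1, ··c··> m2
  m1 = (rec X. c.(b.0 + a.X\{c}) + c.(X + X + a.X + c.a.0)) + (rec X. c.(b.0 + a.X\{c}) + c.(X + X + a.X + c.a.0)) + a.(rec X. c.(b.0 + a.X\{c}) + c.(X + X + a.X + c.a.0)) + c.a.0 ⊢ ··a··> m0, ··c··> m1, ··c··> m2, ··c··> m3
  m2 = b.0 + a.(rec X. c.(b.0 + a.X\{c}) + c.(X + X + a.X + c.a.0))\{c} ⊢ ··a··> m4, ··b··> m5
  m3 = a.0 ⊢ ··a··> m5
  m4 = (rec X. c.(b.0 + a.X\{c}) + c.(X + X + a.X + c.a.0))\{c} ⊢ deadlocked
  m5 = 0 ⊢ deadlocked
LTS(Q): 7 reachable states
  n0 = rec X. c.(b.c.0 + a.X\{c}) + c.(X + X + a.X + c.a.0) ⊢ ··c··> n1, ··c··> n2
  n1 = (rec X. c.(b.c.0 + a.X\{c}) + c.(X + X + a.X + c.a.0)) + (rec X. c.(b.c.0 + a.X\{c}) + c.(X + X + a.X + c.a.0)) + a.(rec X. c.(b.c.0 + a.X\{c}) + c.(X + X + a.X + c.a.0)) + c.a.0 ⊢ ··a··> n0, ··c··> n1, ··c··> n2, ··c··> n3
  n2 = b.c.0 + a.(rec X. c.(b.c.0 + a.X\{c}) + c.(X + X + a.X + c.a.0))\{c} ⊢ ··a··> n4, ··b··> n5
  n3 = a.0 ⊢ ··a··> n6
  n4 = (rec X. c.(b.c.0 + a.X\{c}) + c.(X + X + a.X + c.a.0))\{c} ⊢ deadlocked
  n5 = c.0 ⊢ ··c··> n6
  n6 = 0 ⊢ deadlocked
Partition-refinement fixed point:
  B0 = {m0}
  B1 = {m2}
  B2 = {m4, m5, n4, n6}
  B3 = {m1}
  B4 = {m3, n3}
  B5 = {n0}
  B6 = {n1}
  B7 = {n2}
  B8 = {n5}
m0 ∈ B0, n0 ∈ B5 → different blocks

NO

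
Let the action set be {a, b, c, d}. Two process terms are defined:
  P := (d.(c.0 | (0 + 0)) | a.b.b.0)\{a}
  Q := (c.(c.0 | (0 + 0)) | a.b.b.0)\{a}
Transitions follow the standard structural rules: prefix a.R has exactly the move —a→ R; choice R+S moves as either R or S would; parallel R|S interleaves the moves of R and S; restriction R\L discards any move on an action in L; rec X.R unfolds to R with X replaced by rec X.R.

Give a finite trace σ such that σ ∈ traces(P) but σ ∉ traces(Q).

d

LTS(P): 3 reachable states
  m0 = (d.(c.0 | (0 + 0)) | a.b.b.0)\{a} :: —d→ m1
  m1 = (c.0 | (0 + 0) | a.b.b.0)\{a} :: —c→ m2
  m2 = (0 | (0 + 0) | a.b.b.0)\{a} :: ·
LTS(Q): 3 reachable states
  n0 = (c.(c.0 | (0 + 0)) | a.b.b.0)\{a} :: —c→ n1
  n1 = (c.0 | (0 + 0) | a.b.b.0)\{a} :: —c→ n2
  n2 = (0 | (0 + 0) | a.b.b.0)\{a} :: ·
Executing d from P (initial set {m0}):
  after d @ step 1: {m1}
  P completes σ.
Executing d from Q (initial set {n0}):
  after d @ step 1: no successor for Q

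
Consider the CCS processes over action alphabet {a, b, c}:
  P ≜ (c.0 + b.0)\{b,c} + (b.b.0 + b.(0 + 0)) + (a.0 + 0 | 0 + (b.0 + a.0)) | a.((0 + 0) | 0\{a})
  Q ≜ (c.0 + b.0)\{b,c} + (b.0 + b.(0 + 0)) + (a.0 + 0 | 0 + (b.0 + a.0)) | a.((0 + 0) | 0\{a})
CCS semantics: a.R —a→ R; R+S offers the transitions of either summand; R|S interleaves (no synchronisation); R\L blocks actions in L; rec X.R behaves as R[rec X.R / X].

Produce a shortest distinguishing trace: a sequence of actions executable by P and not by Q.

bb

LTS(P): 7 reachable states
  s0 = (c.0 + b.0)\{b,c} + (b.b.0 + b.(0 + 0)) + (a.0 + 0 | 0 + (b.0 + a.0)) | a.((0 + 0) | 0\{a}) :: =a=> s1, =a=> s2, =b=> s2, =b=> s3, =b=> s4
  s1 = (a.0 + 0 | 0 + (b.0 + a.0)) | ((0 + 0) | 0\{a}) :: =a=> s5, =b=> s5
  s2 = 0 | a.((0 + 0) | 0\{a}) :: =a=> s5
  s3 = 0 + 0 :: (no moves)
  s4 = b.0 :: =b=> s6
  s5 = 0 | ((0 + 0) | 0\{a}) :: (no moves)
  s6 = 0 :: (no moves)
LTS(Q): 6 reachable states
  t0 = (c.0 + b.0)\{b,c} + (b.0 + b.(0 + 0)) + (a.0 + 0 | 0 + (b.0 + a.0)) | a.((0 + 0) | 0\{a}) :: =a=> t1, =a=> t2, =b=> t2, =b=> t3, =b=> t4
  t1 = (a.0 + 0 | 0 + (b.0 + a.0)) | ((0 + 0) | 0\{a}) :: =a=> t5, =b=> t5
  t2 = 0 | a.((0 + 0) | 0\{a}) :: =a=> t5
  t3 = 0 :: (no moves)
  t4 = 0 + 0 :: (no moves)
  t5 = 0 | ((0 + 0) | 0\{a}) :: (no moves)
Run σ = ⟨bb⟩ on P: start {s0}
  after b @ step 1: {s2, s3, s4}
  after b @ step 2: {s6}
  — P admits the full trace.
Run σ = ⟨bb⟩ on Q: start {t0}
  after b @ step 1: {t2, t3, t4}
  after b @ step 2: ∅  — Q cannot continue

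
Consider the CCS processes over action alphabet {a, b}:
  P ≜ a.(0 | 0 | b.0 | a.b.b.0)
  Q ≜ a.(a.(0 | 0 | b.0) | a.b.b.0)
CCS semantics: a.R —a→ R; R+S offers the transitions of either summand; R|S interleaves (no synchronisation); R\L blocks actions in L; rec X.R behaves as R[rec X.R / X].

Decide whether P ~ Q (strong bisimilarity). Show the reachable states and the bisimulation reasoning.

LTS(P): 9 reachable states
  p0 = a.(0 | 0 | b.0 | a.b.b.0) has moves =a=> p1
  p1 = 0 | 0 | b.0 | a.b.b.0 has moves =a=> p2, =b=> p3
  p2 = 0 | 0 | b.0 | b.b.0 has moves =b=> p4, =b=> p5
  p3 = 0 | 0 | 0 | a.b.b.0 has moves =a=> p4
  p4 = 0 | 0 | 0 | b.b.0 has moves =b=> p6
  p5 = 0 | 0 | b.0 | b.0 has moves =b=> p6, =b=> p7
  p6 = 0 | 0 | 0 | b.0 has moves =b=> p8
  p7 = 0 | 0 | b.0 | 0 has moves =b=> p8
  p8 = 0 | 0 | 0 | 0 has moves ·
LTS(Q): 13 reachable states
  q0 = a.(a.(0 | 0 | b.0) | a.b.b.0) has moves =a=> q1
  q1 = a.(0 | 0 | b.0) | a.b.b.0 has moves =a=> q2, =a=> q3
  q2 = 0 | 0 | b.0 | a.b.b.0 has moves =a=> q4, =b=> q5
  q3 = a.(0 | 0 | b.0) | b.b.0 has moves =a=> q4, =b=> q6
  q4 = 0 | 0 | b.0 | b.b.0 has moves =b=> q7, =b=> q8
  q5 = 0 | 0 | 0 | a.b.b.0 has moves =a=> q7
  q6 = a.(0 | 0 | b.0) | b.0 has moves =a=> q8, =b=> q9
  q7 = 0 | 0 | 0 | b.b.0 has moves =b=> q10
  q8 = 0 | 0 | b.0 | b.0 has moves =b=> q10, =b=> q11
  q9 = a.(0 | 0 | b.0) | 0 has moves =a=> q11
  q10 = 0 | 0 | 0 | b.0 has moves =b=> q12
  q11 = 0 | 0 | b.0 | 0 has moves =b=> q12
  q12 = 0 | 0 | 0 | 0 has moves ·
Bisimilarity quotient blocks:
  B0 = {p0}
  B1 = {p1, q2}
  B2 = {p3, q5}
  B3 = {p4, p5, q7, q8}
  B4 = {p6, p7, q10, q11}
  B5 = {p8, q12}
  B6 = {p2, q4}
  B7 = {q0}
  B8 = {q1}
  B9 = {q3}
  B10 = {q6}
  B11 = {q9}
p0 ∈ B0, q0 ∈ B7 → different blocks

not bisimilar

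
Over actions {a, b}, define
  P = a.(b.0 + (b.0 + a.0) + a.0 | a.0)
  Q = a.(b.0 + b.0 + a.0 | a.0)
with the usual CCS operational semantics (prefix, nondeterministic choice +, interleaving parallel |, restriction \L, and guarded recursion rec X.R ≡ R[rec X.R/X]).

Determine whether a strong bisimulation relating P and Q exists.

Reachable graph of P (6 states):
  m0 = a.(b.0 + (b.0 + a.0) + a.0 | a.0) :: ··a··> m1
  m1 = b.0 + (b.0 + a.0) + a.0 | a.0 :: ··a··> m2, ··a··> m3, ··a··> m4, ··b··> m2
  m2 = 0 :: (no moves)
  m3 = 0 | a.0 :: ··a··> m5
  m4 = a.0 | 0 :: ··a··> m5
  m5 = 0 | 0 :: (no moves)
Reachable graph of Q (6 states):
  n0 = a.(b.0 + b.0 + a.0 | a.0) :: ··a··> n1
  n1 = b.0 + b.0 + a.0 | a.0 :: ··a··> n2, ··a··> n3, ··b··> n4
  n2 = 0 | a.0 :: ··a··> n5
  n3 = a.0 | 0 :: ··a··> n5
  n4 = 0 :: (no moves)
  n5 = 0 | 0 :: (no moves)
Bisimilarity quotient blocks:
  B0 = {m0}
  B1 = {m1}
  B2 = {m2, m5, n4, n5}
  B3 = {m3, m4, n2, n3}
  B4 = {n0}
  B5 = {n1}
m0 ∈ B0, n0 ∈ B4 → different blocks

not bisimilar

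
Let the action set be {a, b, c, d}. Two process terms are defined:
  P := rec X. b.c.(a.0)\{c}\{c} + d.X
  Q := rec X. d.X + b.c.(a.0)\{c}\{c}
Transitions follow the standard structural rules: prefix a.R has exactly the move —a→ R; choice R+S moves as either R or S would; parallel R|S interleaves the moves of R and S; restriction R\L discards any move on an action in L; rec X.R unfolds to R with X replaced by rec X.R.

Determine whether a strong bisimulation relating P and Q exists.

LTS(P): 4 reachable states
  u0 = rec X. b.c.(a.0)\{c}\{c} + d.X ⊢ =b=> u1, =d=> u0
  u1 = c.(a.0)\{c}\{c} ⊢ =c=> u2
  u2 = (a.0)\{c}\{c} ⊢ =a=> u3
  u3 = 0\{c}\{c} ⊢ stopped
LTS(Q): 4 reachable states
  v0 = rec X. d.X + b.c.(a.0)\{c}\{c} ⊢ =b=> v1, =d=> v0
  v1 = c.(a.0)\{c}\{c} ⊢ =c=> v2
  v2 = (a.0)\{c}\{c} ⊢ =a=> v3
  v3 = 0\{c}\{c} ⊢ stopped
Coarsest stable partition (strong bisimilarity classes):
  B0 = {u0, v0}
  B1 = {u1, v1}
  B2 = {u2, v2}
  B3 = {u3, v3}
u0 ∈ B0, v0 ∈ B0 → same block

YES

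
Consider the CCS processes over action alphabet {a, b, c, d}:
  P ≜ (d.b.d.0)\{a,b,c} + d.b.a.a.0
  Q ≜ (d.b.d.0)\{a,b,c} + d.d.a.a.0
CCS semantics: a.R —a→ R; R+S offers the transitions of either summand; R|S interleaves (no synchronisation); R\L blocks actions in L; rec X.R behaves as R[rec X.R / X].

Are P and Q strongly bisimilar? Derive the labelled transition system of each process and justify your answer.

NO

Reachable graph of P (6 states):
  u0 = (d.b.d.0)\{a,b,c} + d.b.a.a.0 ⊢ -d-> u1, -d-> u2
  u1 = (b.d.0)\{a,b,c} ⊢ deadlocked
  u2 = b.a.a.0 ⊢ -b-> u3
  u3 = a.a.0 ⊢ -a-> u4
  u4 = a.0 ⊢ -a-> u5
  u5 = 0 ⊢ deadlocked
Reachable graph of Q (6 states):
  v0 = (d.b.d.0)\{a,b,c} + d.d.a.a.0 ⊢ -d-> v1, -d-> v2
  v1 = (b.d.0)\{a,b,c} ⊢ deadlocked
  v2 = d.a.a.0 ⊢ -d-> v3
  v3 = a.a.0 ⊢ -a-> v4
  v4 = a.0 ⊢ -a-> v5
  v5 = 0 ⊢ deadlocked
Bisimilarity quotient blocks:
  B0 = {u0}
  B1 = {u1, u5, v1, v5}
  B2 = {u2}
  B3 = {u3, v3}
  B4 = {u4, v4}
  B5 = {v0}
  B6 = {v2}
u0 ∈ B0, v0 ∈ B5 → different blocks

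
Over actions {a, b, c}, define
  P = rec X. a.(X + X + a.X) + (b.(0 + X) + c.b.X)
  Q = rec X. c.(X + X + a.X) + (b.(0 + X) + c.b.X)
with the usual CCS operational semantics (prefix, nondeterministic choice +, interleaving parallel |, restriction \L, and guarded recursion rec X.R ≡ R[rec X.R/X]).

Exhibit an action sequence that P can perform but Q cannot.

Reachable graph of P (4 states):
  u0 = rec X. a.(X + X + a.X) + (b.(0 + X) + c.b.X) → ··a··> u1, ··b··> u2, ··c··> u3
  u1 = (rec X. a.(X + X + a.X) + (b.(0 + X) + c.b.X)) + (rec X. a.(X + X + a.X) + (b.(0 + X) + c.b.X)) + a.(rec X. a.(X + X + a.X) + (b.(0 + X) + c.b.X)) → ··a··> u0, ··a··> u1, ··b··> u2, ··c··> u3
  u2 = 0 + (rec X. a.(X + X + a.X) + (b.(0 + X) + c.b.X)) → ··a··> u1, ··b··> u2, ··c··> u3
  u3 = b.(rec X. a.(X + X + a.X) + (b.(0 + X) + c.b.X)) → ··b··> u0
Reachable graph of Q (4 states):
  v0 = rec X. c.(X + X + a.X) + (b.(0 + X) + c.b.X) → ··b··> v1, ··c··> v2, ··c··> v3
  v1 = 0 + (rec X. c.(X + X + a.X) + (b.(0 + X) + c.b.X)) → ··b··> v1, ··c··> v2, ··c··> v3
  v2 = (rec X. c.(X + X + a.X) + (b.(0 + X) + c.b.X)) + (rec X. c.(X + X + a.X) + (b.(0 + X) + c.b.X)) + a.(rec X. c.(X + X + a.X) + (b.(0 + X) + c.b.X)) → ··a··> v0, ··b··> v1, ··c··> v2, ··c··> v3
  v3 = b.(rec X. c.(X + X + a.X) + (b.(0 + X) + c.b.X)) → ··b··> v0
Trace ⟨a⟩ through P, begin at {u0}:
  after a @ step 1: {u1}
  P completes σ.
Trace ⟨a⟩ through Q, begin at {v0}:
  after a @ step 1: no successor for Q

a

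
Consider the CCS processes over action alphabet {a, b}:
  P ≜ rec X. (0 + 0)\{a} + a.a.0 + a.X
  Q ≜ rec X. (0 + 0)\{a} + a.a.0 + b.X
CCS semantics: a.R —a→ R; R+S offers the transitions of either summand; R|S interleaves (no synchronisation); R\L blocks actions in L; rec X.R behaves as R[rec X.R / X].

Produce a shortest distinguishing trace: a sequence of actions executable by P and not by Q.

aaa

P's transition system — 3 states:
  s0 = rec X. (0 + 0)\{a} + a.a.0 + a.X → ··a··> s0, ··a··> s1
  s1 = a.0 → ··a··> s2
  s2 = 0 → stopped
Q's transition system — 3 states:
  t0 = rec X. (0 + 0)\{a} + a.a.0 + b.X → ··a··> t1, ··b··> t0
  t1 = a.0 → ··a··> t2
  t2 = 0 → stopped
Run σ = ⟨aaa⟩ on P: start {s0}
  step 1 (a): {s0, s1}
  step 2 (a): {s0, s1, s2}
  step 3 (a): {s0, s1, s2}
  ✓ P
Run σ = ⟨aaa⟩ on Q: start {t0}
  step 1 (a): {t1}
  step 2 (a): {t2}
  step 3 (a): ∅ (Q stuck)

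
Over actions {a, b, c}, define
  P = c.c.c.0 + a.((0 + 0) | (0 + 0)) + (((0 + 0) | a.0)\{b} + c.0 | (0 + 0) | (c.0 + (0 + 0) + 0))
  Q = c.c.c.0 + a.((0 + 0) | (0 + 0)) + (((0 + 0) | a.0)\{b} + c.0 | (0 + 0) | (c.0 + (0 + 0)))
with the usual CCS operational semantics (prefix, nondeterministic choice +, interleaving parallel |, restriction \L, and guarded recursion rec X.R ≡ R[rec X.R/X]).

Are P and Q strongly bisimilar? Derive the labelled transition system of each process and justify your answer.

P's transition system — 9 states:
  m0 = c.c.c.0 + a.((0 + 0) | (0 + 0)) + (((0 + 0) | a.0)\{b} + c.0 | (0 + 0) | (c.0 + (0 + 0) + 0)) has moves -a-> m1, -a-> m2, -c-> m3, -c-> m4, -c-> m5
  m1 = ((0 + 0) | 0)\{b} has moves ∅
  m2 = (0 + 0) | (0 + 0) has moves ∅
  m3 = 0 | (0 + 0) | (c.0 + (0 + 0) + 0) has moves -c-> m6
  m4 = c.0 | (0 + 0) | 0 has moves -c-> m6
  m5 = c.c.0 has moves -c-> m7
  m6 = 0 | (0 + 0) | 0 has moves ∅
  m7 = c.0 has moves -c-> m8
  m8 = 0 has moves ∅
Q's transition system — 9 states:
  n0 = c.c.c.0 + a.((0 + 0) | (0 + 0)) + (((0 + 0) | a.0)\{b} + c.0 | (0 + 0) | (c.0 + (0 + 0))) has moves -a-> n1, -a-> n2, -c-> n3, -c-> n4, -c-> n5
  n1 = ((0 + 0) | 0)\{b} has moves ∅
  n2 = (0 + 0) | (0 + 0) has moves ∅
  n3 = 0 | (0 + 0) | (c.0 + (0 + 0)) has moves -c-> n6
  n4 = c.0 | (0 + 0) | 0 has moves -c-> n6
  n5 = c.c.0 has moves -c-> n7
  n6 = 0 | (0 + 0) | 0 has moves ∅
  n7 = c.0 has moves -c-> n8
  n8 = 0 has moves ∅
Partition-refinement fixed point:
  B0 = {m0, n0}
  B1 = {m5, n5}
  B2 = {m3, m4, m7, n3, n4, n7}
  B3 = {m1, m2, m6, m8, n1, n2, n6, n8}
m0 ∈ B0, n0 ∈ B0 → same block

P ~ Q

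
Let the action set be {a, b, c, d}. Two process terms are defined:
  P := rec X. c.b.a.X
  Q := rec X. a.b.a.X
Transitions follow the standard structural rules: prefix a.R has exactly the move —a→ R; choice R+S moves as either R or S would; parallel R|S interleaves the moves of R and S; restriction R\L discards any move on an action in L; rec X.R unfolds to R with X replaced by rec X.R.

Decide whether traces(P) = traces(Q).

trace-distinct — witness ⟨c⟩

Reachable graph of P (3 states):
  m0 = rec X. c.b.a.X ⊢ =c=> m1
  m1 = b.a.(rec X. c.b.a.X) ⊢ =b=> m2
  m2 = a.(rec X. c.b.a.X) ⊢ =a=> m0
Reachable graph of Q (3 states):
  n0 = rec X. a.b.a.X ⊢ =a=> n1
  n1 = b.a.(rec X. a.b.a.X) ⊢ =b=> n2
  n2 = a.(rec X. a.b.a.X) ⊢ =a=> n0
Trace ⟨c⟩ through P, begin at {m0}:
  step 1 (c): {m1}
  — P admits the full trace.
Trace ⟨c⟩ through Q, begin at {n0}:
  step 1 (c): no successor for Q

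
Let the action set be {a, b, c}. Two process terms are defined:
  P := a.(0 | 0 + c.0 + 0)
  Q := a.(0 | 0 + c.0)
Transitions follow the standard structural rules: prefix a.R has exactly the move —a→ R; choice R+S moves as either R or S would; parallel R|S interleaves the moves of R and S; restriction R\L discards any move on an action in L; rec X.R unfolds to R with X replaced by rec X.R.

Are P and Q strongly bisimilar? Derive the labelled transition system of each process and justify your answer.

Reachable graph of P (3 states):
  s0 = a.(0 | 0 + c.0 + 0) ⊢ --a--▸ s1
  s1 = 0 | 0 + c.0 + 0 ⊢ --c--▸ s2
  s2 = 0 ⊢ ·
Reachable graph of Q (3 states):
  t0 = a.(0 | 0 + c.0) ⊢ --a--▸ t1
  t1 = 0 | 0 + c.0 ⊢ --c--▸ t2
  t2 = 0 ⊢ ·
Bisimilarity quotient blocks:
  B0 = {s0, t0}
  B1 = {s1, t1}
  B2 = {s2, t2}
s0 ∈ B0, t0 ∈ B0 → same block

YES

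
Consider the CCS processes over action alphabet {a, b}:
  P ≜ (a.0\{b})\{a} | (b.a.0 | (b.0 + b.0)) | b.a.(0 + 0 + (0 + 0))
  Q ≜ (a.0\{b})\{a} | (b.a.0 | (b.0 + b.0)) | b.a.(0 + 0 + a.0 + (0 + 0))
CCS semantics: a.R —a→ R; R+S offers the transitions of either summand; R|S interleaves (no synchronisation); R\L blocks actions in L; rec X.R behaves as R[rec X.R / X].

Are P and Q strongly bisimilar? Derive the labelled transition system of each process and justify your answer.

Reachable graph of P (18 states):
  m0 = (a.0\{b})\{a} | (b.a.0 | (b.0 + b.0)) | b.a.(0 + 0 + (0 + 0)) :: =b=> m1, =b=> m2, =b=> m3
  m1 = (a.0\{b})\{a} | (a.0 | (b.0 + b.0)) | b.a.(0 + 0 + (0 + 0)) :: =a=> m4, =b=> m5, =b=> m6
  m2 = (a.0\{b})\{a} | (b.a.0 | (b.0 + b.0)) | a.(0 + 0 + (0 + 0)) :: =a=> m7, =b=> m5, =b=> m8
  m3 = (a.0\{b})\{a} | (b.a.0 | 0) | b.a.(0 + 0 + (0 + 0)) :: =b=> m6, =b=> m8
  m4 = (a.0\{b})\{a} | (0 | (b.0 + b.0)) | b.a.(0 + 0 + (0 + 0)) :: =b=> m10, =b=> m9
  m5 = (a.0\{b})\{a} | (a.0 | (b.0 + b.0)) | a.(0 + 0 + (0 + 0)) :: =a=> m11, =a=> m9, =b=> m12
  m6 = (a.0\{b})\{a} | (a.0 | 0) | b.a.(0 + 0 + (0 + 0)) :: =a=> m10, =b=> m12
  m7 = (a.0\{b})\{a} | (b.a.0 | (b.0 + b.0)) | (0 + 0 + (0 + 0)) :: =b=> m11, =b=> m13
  m8 = (a.0\{b})\{a} | (b.a.0 | 0) | a.(0 + 0 + (0 + 0)) :: =a=> m13, =b=> m12
  m9 = (a.0\{b})\{a} | (0 | (b.0 + b.0)) | a.(0 + 0 + (0 + 0)) :: =a=> m14, =b=> m15
  m10 = (a.0\{b})\{a} | (0 | 0) | b.a.(0 + 0 + (0 + 0)) :: =b=> m15
  m11 = (a.0\{b})\{a} | (a.0 | (b.0 + b.0)) | (0 + 0 + (0 + 0)) :: =a=> m14, =b=> m16
  m12 = (a.0\{b})\{a} | (a.0 | 0) | a.(0 + 0 + (0 + 0)) :: =a=> m15, =a=> m16
  m13 = (a.0\{b})\{a} | (b.a.0 | 0) | (0 + 0 + (0 + 0)) :: =b=> m16
  m14 = (a.0\{b})\{a} | (0 | (b.0 + b.0)) | (0 + 0 + (0 + 0)) :: =b=> m17
  m15 = (a.0\{b})\{a} | (0 | 0) | a.(0 + 0 + (0 + 0)) :: =a=> m17
  m16 = (a.0\{b})\{a} | (a.0 | 0) | (0 + 0 + (0 + 0)) :: =a=> m17
  m17 = (a.0\{b})\{a} | (0 | 0) | (0 + 0 + (0 + 0)) :: (no moves)
Reachable graph of Q (24 states):
  n0 = (a.0\{b})\{a} | (b.a.0 | (b.0 + b.0)) | b.a.(0 + 0 + a.0 + (0 + 0)) :: =b=> n1, =b=> n2, =b=> n3
  n1 = (a.0\{b})\{a} | (a.0 | (b.0 + b.0)) | b.a.(0 + 0 + a.0 + (0 + 0)) :: =a=> n4, =b=> n5, =b=> n6
  n2 = (a.0\{b})\{a} | (b.a.0 | (b.0 + b.0)) | a.(0 + 0 + a.0 + (0 + 0)) :: =a=> n7, =b=> n5, =b=> n8
  n3 = (a.0\{b})\{a} | (b.a.0 | 0) | b.a.(0 + 0 + a.0 + (0 + 0)) :: =b=> n6, =b=> n8
  n4 = (a.0\{b})\{a} | (0 | (b.0 + b.0)) | b.a.(0 + 0 + a.0 + (0 + 0)) :: =b=> n10, =b=> n9
  n5 = (a.0\{b})\{a} | (a.0 | (b.0 + b.0)) | a.(0 + 0 + a.0 + (0 + 0)) :: =a=> n11, =a=> n9, =b=> n12
  n6 = (a.0\{b})\{a} | (a.0 | 0) | b.a.(0 + 0 + a.0 + (0 + 0)) :: =a=> n10, =b=> n12
  n7 = (a.0\{b})\{a} | (b.a.0 | (b.0 + b.0)) | (0 + 0 + a.0 + (0 + 0)) :: =a=> n13, =b=> n11, =b=> n14
  n8 = (a.0\{b})\{a} | (b.a.0 | 0) | a.(0 + 0 + a.0 + (0 + 0)) :: =a=> n14, =b=> n12
  n9 = (a.0\{b})\{a} | (0 | (b.0 + b.0)) | a.(0 + 0 + a.0 + (0 + 0)) :: =a=> n15, =b=> n16
  n10 = (a.0\{b})\{a} | (0 | 0) | b.a.(0 + 0 + a.0 + (0 + 0)) :: =b=> n16
  n11 = (a.0\{b})\{a} | (a.0 | (b.0 + b.0)) | (0 + 0 + a.0 + (0 + 0)) :: =a=> n15, =a=> n17, =b=> n18
  n12 = (a.0\{b})\{a} | (a.0 | 0) | a.(0 + 0 + a.0 + (0 + 0)) :: =a=> n16, =a=> n18
  n13 = (a.0\{b})\{a} | (b.a.0 | (b.0 + b.0)) | 0 :: =b=> n17, =b=> n19
  n14 = (a.0\{b})\{a} | (b.a.0 | 0) | (0 + 0 + a.0 + (0 + 0)) :: =a=> n19, =b=> n18
  n15 = (a.0\{b})\{a} | (0 | (b.0 + b.0)) | (0 + 0 + a.0 + (0 + 0)) :: =a=> n20, =b=> n21
  n16 = (a.0\{b})\{a} | (0 | 0) | a.(0 + 0 + a.0 + (0 + 0)) :: =a=> n21
  n17 = (a.0\{b})\{a} | (a.0 | (b.0 + b.0)) | 0 :: =a=> n20, =b=> n22
  n18 = (a.0\{b})\{a} | (a.0 | 0) | (0 + 0 + a.0 + (0 + 0)) :: =a=> n21, =a=> n22
  n19 = (a.0\{b})\{a} | (b.a.0 | 0) | 0 :: =b=> n22
  n20 = (a.0\{b})\{a} | (0 | (b.0 + b.0)) | 0 :: =b=> n23
  n21 = (a.0\{b})\{a} | (0 | 0) | (0 + 0 + a.0 + (0 + 0)) :: =a=> n23
  n22 = (a.0\{b})\{a} | (a.0 | 0) | 0 :: =a=> n23
  n23 = (a.0\{b})\{a} | (0 | 0) | 0 :: (no moves)
Coarsest stable partition (strong bisimilarity classes):
  B0 = {m0}
  B1 = {m1, m2, n7}
  B2 = {m6, m8, n14}
  B3 = {m10, m13, n19}
  B4 = {m15, m16, n21, n22}
  B5 = {m17, n23}
  B6 = {m12, n16, n18}
  B7 = {m4, m7, n13}
  B8 = {m11, m9, n15, n17}
  B9 = {m14, n20}
  B10 = {m5, n11, n9}
  B11 = {m3}
  B12 = {n0}
  B13 = {n3}
  B14 = {n8}
  B15 = {n12}
  B16 = {n6}
  B17 = {n10}
  B18 = {n2}
  B19 = {n5}
  B20 = {n1}
  B21 = {n4}
m0 ∈ B0, n0 ∈ B12 → different blocks

NO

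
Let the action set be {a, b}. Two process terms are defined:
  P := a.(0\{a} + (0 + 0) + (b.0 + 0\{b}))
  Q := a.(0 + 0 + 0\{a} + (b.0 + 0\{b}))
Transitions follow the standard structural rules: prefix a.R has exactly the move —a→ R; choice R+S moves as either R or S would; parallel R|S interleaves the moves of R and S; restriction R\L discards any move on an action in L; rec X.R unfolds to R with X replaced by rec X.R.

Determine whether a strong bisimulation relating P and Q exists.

P's transition system — 3 states:
  p0 = a.(0\{a} + (0 + 0) + (b.0 + 0\{b})) has moves ··a··> p1
  p1 = 0\{a} + (0 + 0) + (b.0 + 0\{b}) has moves ··b··> p2
  p2 = 0 has moves (no moves)
Q's transition system — 3 states:
  q0 = a.(0 + 0 + 0\{a} + (b.0 + 0\{b})) has moves ··a··> q1
  q1 = 0 + 0 + 0\{a} + (b.0 + 0\{b}) has moves ··b··> q2
  q2 = 0 has moves (no moves)
Coarsest stable partition (strong bisimilarity classes):
  B0 = {p0, q0}
  B1 = {p1, q1}
  B2 = {p2, q2}
p0 ∈ B0, q0 ∈ B0 → same block

bisimilar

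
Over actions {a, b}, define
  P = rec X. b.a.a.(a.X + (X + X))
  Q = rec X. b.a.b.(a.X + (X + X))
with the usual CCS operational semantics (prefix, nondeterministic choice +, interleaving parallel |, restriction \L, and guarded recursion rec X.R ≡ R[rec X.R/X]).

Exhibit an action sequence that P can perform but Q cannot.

Reachable graph of P (4 states):
  s0 = rec X. b.a.a.(a.X + (X + X)) has moves =b=> s1
  s1 = a.a.(a.(rec X. b.a.a.(a.X + (X + X))) + ((rec X. b.a.a.(a.X + (X + X))) + (rec X. b.a.a.(a.X + (X + X))))) has moves =a=> s2
  s2 = a.(a.(rec X. b.a.a.(a.X + (X + X))) + ((rec X. b.a.a.(a.X + (X + X))) + (rec X. b.a.a.(a.X + (X + X))))) has moves =a=> s3
  s3 = a.(rec X. b.a.a.(a.X + (X + X))) + ((rec X. b.a.a.(a.X + (X + X))) + (rec X. b.a.a.(a.X + (X + X)))) has moves =a=> s0, =b=> s1
Reachable graph of Q (4 states):
  t0 = rec X. b.a.b.(a.X + (X + X)) has moves =b=> t1
  t1 = a.b.(a.(rec X. b.a.b.(a.X + (X + X))) + ((rec X. b.a.b.(a.X + (X + X))) + (rec X. b.a.b.(a.X + (X + X))))) has moves =a=> t2
  t2 = b.(a.(rec X. b.a.b.(a.X + (X + X))) + ((rec X. b.a.b.(a.X + (X + X))) + (rec X. b.a.b.(a.X + (X + X))))) has moves =b=> t3
  t3 = a.(rec X. b.a.b.(a.X + (X + X))) + ((rec X. b.a.b.(a.X + (X + X))) + (rec X. b.a.b.(a.X + (X + X)))) has moves =a=> t0, =b=> t1
Executing baa from P (initial set {s0}):
  step 1 (b): {s1}
  step 2 (a): {s2}
  step 3 (a): {s3}
  ✓ P
Executing baa from Q (initial set {t0}):
  step 1 (b): {t1}
  step 2 (a): {t2}
  step 3 (a): no successor for Q

baa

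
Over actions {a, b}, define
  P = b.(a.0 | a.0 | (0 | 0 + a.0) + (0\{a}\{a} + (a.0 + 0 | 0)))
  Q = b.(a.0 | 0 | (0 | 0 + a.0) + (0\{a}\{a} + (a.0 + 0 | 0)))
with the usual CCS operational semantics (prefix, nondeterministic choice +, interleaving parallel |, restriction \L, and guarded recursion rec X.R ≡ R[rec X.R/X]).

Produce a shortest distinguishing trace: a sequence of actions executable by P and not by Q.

P's transition system — 10 states:
  u0 = b.(a.0 | a.0 | (0 | 0 + a.0) + (0\{a}\{a} + (a.0 + 0 | 0))) has moves --b--▸ u1
  u1 = a.0 | a.0 | (0 | 0 + a.0) + (0\{a}\{a} + (a.0 + 0 | 0)) has moves --a--▸ u2, --a--▸ u3, --a--▸ u4, --a--▸ u5
  u2 = 0 has moves ·
  u3 = 0 | a.0 | (0 | 0 + a.0) has moves --a--▸ u6, --a--▸ u7
  u4 = a.0 | 0 | (0 | 0 + a.0) has moves --a--▸ u6, --a--▸ u8
  u5 = a.0 | a.0 | 0 has moves --a--▸ u7, --a--▸ u8
  u6 = 0 | 0 | (0 | 0 + a.0) has moves --a--▸ u9
  u7 = 0 | a.0 | 0 has moves --a--▸ u9
  u8 = a.0 | 0 | 0 has moves --a--▸ u9
  u9 = 0 | 0 | 0 has moves ·
Q's transition system — 6 states:
  v0 = b.(a.0 | 0 | (0 | 0 + a.0) + (0\{a}\{a} + (a.0 + 0 | 0))) has moves --b--▸ v1
  v1 = a.0 | 0 | (0 | 0 + a.0) + (0\{a}\{a} + (a.0 + 0 | 0)) has moves --a--▸ v2, --a--▸ v3, --a--▸ v4
  v2 = 0 has moves ·
  v3 = 0 | 0 | (0 | 0 + a.0) has moves --a--▸ v5
  v4 = a.0 | 0 | 0 has moves --a--▸ v5
  v5 = 0 | 0 | 0 has moves ·
Executing baaa from P (initial set {u0}):
  after b @ step 1: {u1}
  after a @ step 2: {u2, u3, u4, u5}
  after a @ step 3: {u6, u7, u8}
  after a @ step 4: {u9}
  P completes σ.
Executing baaa from Q (initial set {v0}):
  after b @ step 1: {v1}
  after a @ step 2: {v2, v3, v4}
  after a @ step 3: {v5}
  after a @ step 4: ∅ (Q stuck)

baaa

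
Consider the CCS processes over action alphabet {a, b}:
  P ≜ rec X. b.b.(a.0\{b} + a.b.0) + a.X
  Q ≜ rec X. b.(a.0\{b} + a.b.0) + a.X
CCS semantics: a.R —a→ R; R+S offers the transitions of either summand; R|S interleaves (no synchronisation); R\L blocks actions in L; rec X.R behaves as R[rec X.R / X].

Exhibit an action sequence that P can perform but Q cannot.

bb

Reachable graph of P (6 states):
  m0 = rec X. b.b.(a.0\{b} + a.b.0) + a.X :: -a-> m0, -b-> m1
  m1 = b.(a.0\{b} + a.b.0) :: -b-> m2
  m2 = a.0\{b} + a.b.0 :: -a-> m3, -a-> m4
  m3 = 0\{b} :: ·
  m4 = b.0 :: -b-> m5
  m5 = 0 :: ·
Reachable graph of Q (5 states):
  n0 = rec X. b.(a.0\{b} + a.b.0) + a.X :: -a-> n0, -b-> n1
  n1 = a.0\{b} + a.b.0 :: -a-> n2, -a-> n3
  n2 = 0\{b} :: ·
  n3 = b.0 :: -b-> n4
  n4 = 0 :: ·
Trace ⟨bb⟩ through P, begin at {m0}:
  step 1 (b): {m1}
  step 2 (b): {m2}
  ✓ P
Trace ⟨bb⟩ through Q, begin at {n0}:
  step 1 (b): {n1}
  step 2 (b): no successor for Q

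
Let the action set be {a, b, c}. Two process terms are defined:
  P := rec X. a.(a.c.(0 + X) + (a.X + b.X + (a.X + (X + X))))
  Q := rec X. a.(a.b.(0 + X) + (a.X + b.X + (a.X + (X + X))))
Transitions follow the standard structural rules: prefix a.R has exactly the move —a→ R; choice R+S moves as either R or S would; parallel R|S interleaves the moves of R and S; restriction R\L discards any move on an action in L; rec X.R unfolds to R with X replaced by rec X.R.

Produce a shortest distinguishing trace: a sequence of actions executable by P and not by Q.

P's transition system — 4 states:
  u0 = rec X. a.(a.c.(0 + X) + (a.X + b.X + (a.X + (X + X)))) ⊢ ··a··> u1
  u1 = a.c.(0 + (rec X. a.(a.c.(0 + X) + (a.X + b.X + (a.X + (X + X)))))) + (a.(rec X. a.(a.c.(0 + X) + (a.X + b.X + (a.X + (X + X))))) + b.(rec X. a.(a.c.(0 + X) + (a.X + b.X + (a.X + (X + X))))) + (a.(rec X. a.(a.c.(0 + X) + (a.X + b.X + (a.X + (X + X))))) + ((rec X. a.(a.c.(0 + X) + (a.X + b.X + (a.X + (X + X))))) + (rec X. a.(a.c.(0 + X) + (a.X + b.X + (a.X + (X + X)))))))) ⊢ ··a··> u0, ··a··> u1, ··a··> u2, ··b··> u0
  u2 = c.(0 + (rec X. a.(a.c.(0 + X) + (a.X + b.X + (a.X + (X + X)))))) ⊢ ··c··> u3
  u3 = 0 + (rec X. a.(a.c.(0 + X) + (a.X + b.X + (a.X + (X + X))))) ⊢ ··a··> u1
Q's transition system — 4 states:
  v0 = rec X. a.(a.b.(0 + X) + (a.X + b.X + (a.X + (X + X)))) ⊢ ··a··> v1
  v1 = a.b.(0 + (rec X. a.(a.b.(0 + X) + (a.X + b.X + (a.X + (X + X)))))) + (a.(rec X. a.(a.b.(0 + X) + (a.X + b.X + (a.X + (X + X))))) + b.(rec X. a.(a.b.(0 + X) + (a.X + b.X + (a.X + (X + X))))) + (a.(rec X. a.(a.b.(0 + X) + (a.X + b.X + (a.X + (X + X))))) + ((rec X. a.(a.b.(0 + X) + (a.X + b.X + (a.X + (X + X))))) + (rec X. a.(a.b.(0 + X) + (a.X + b.X + (a.X + (X + X)))))))) ⊢ ··a··> v0, ··a··> v1, ··a··> v2, ··b··> v0
  v2 = b.(0 + (rec X. a.(a.b.(0 + X) + (a.X + b.X + (a.X + (X + X)))))) ⊢ ··b··> v3
  v3 = 0 + (rec X. a.(a.b.(0 + X) + (a.X + b.X + (a.X + (X + X))))) ⊢ ··a··> v1
Run σ = ⟨aac⟩ on P: start {u0}
  after a @ step 1: {u1}
  after a @ step 2: {u0, u1, u2}
  after c @ step 3: {u3}
  — P admits the full trace.
Run σ = ⟨aac⟩ on Q: start {v0}
  after a @ step 1: {v1}
  after a @ step 2: {v0, v1, v2}
  after c @ step 3: no successor for Q

aac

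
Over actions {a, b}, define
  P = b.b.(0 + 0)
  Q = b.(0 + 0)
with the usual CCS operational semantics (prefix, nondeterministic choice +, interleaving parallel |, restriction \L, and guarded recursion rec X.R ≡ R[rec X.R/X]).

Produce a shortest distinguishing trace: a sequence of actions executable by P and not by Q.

bb

LTS(P): 3 reachable states
  u0 = b.b.(0 + 0) → ··b··> u1
  u1 = b.(0 + 0) → ··b··> u2
  u2 = 0 + 0 → stopped
LTS(Q): 2 reachable states
  v0 = b.(0 + 0) → ··b··> v1
  v1 = 0 + 0 → stopped
Trace ⟨bb⟩ through P, begin at {u0}:
  step 1 (b): {u1}
  step 2 (b): {u2}
  P completes σ.
Trace ⟨bb⟩ through Q, begin at {v0}:
  step 1 (b): {v1}
  step 2 (b): ∅ (Q stuck)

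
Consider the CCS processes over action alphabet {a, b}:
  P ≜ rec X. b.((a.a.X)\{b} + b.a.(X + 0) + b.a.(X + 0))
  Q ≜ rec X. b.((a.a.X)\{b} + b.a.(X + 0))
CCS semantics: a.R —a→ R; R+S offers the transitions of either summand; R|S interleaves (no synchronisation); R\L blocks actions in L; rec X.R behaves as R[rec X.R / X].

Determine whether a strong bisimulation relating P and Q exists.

Reachable graph of P (6 states):
  m0 = rec X. b.((a.a.X)\{b} + b.a.(X + 0) + b.a.(X + 0)) → ··b··> m1
  m1 = (a.a.(rec X. b.((a.a.X)\{b} + b.a.(X + 0) + b.a.(X + 0))))\{b} + b.a.((rec X. b.((a.a.X)\{b} + b.a.(X + 0) + b.a.(X + 0))) + 0) + b.a.((rec X. b.((a.a.X)\{b} + b.a.(X + 0) + b.a.(X + 0))) + 0) → ··a··> m2, ··b··> m3
  m2 = (a.(rec X. b.((a.a.X)\{b} + b.a.(X + 0) + b.a.(X + 0))))\{b} → ··a··> m4
  m3 = a.((rec X. b.((a.a.X)\{b} + b.a.(X + 0) + b.a.(X + 0))) + 0) → ··a··> m5
  m4 = (rec X. b.((a.a.X)\{b} + b.a.(X + 0) + b.a.(X + 0)))\{b} → ∅
  m5 = (rec X. b.((a.a.X)\{b} + b.a.(X + 0) + b.a.(X + 0))) + 0 → ··b··> m1
Reachable graph of Q (6 states):
  n0 = rec X. b.((a.a.X)\{b} + b.a.(X + 0)) → ··b··> n1
  n1 = (a.a.(rec X. b.((a.a.X)\{b} + b.a.(X + 0))))\{b} + b.a.((rec X. b.((a.a.X)\{b} + b.a.(X + 0))) + 0) → ··a··> n2, ··b··> n3
  n2 = (a.(rec X. b.((a.a.X)\{b} + b.a.(X + 0))))\{b} → ··a··> n4
  n3 = a.((rec X. b.((a.a.X)\{b} + b.a.(X + 0))) + 0) → ··a··> n5
  n4 = (rec X. b.((a.a.X)\{b} + b.a.(X + 0)))\{b} → ∅
  n5 = (rec X. b.((a.a.X)\{b} + b.a.(X + 0))) + 0 → ··b··> n1
Coarsest stable partition (strong bisimilarity classes):
  B0 = {m0, m5, n0, n5}
  B1 = {m1, n1}
  B2 = {m2, n2}
  B3 = {m4, n4}
  B4 = {m3, n3}
m0 ∈ B0, n0 ∈ B0 → same block

bisimilar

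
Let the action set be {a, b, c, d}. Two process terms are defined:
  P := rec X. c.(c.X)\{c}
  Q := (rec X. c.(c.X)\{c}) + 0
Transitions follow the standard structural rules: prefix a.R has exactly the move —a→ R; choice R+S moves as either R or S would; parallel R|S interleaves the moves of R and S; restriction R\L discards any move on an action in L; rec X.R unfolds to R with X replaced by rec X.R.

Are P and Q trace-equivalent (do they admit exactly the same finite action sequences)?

YES

LTS(P): 2 reachable states
  m0 = rec X. c.(c.X)\{c} :: —c→ m1
  m1 = (c.(rec X. c.(c.X)\{c}))\{c} :: ·
LTS(Q): 2 reachable states
  n0 = (rec X. c.(c.X)\{c}) + 0 :: —c→ n1
  n1 = (c.(rec X. c.(c.X)\{c}))\{c} :: ·
Partition-refinement fixed point:
  B0 = {m0, n0}
  B1 = {m1, n1}
m0 ∈ B0, n0 ∈ B0 → same block
Bisimilar ⇒ trace-equivalent.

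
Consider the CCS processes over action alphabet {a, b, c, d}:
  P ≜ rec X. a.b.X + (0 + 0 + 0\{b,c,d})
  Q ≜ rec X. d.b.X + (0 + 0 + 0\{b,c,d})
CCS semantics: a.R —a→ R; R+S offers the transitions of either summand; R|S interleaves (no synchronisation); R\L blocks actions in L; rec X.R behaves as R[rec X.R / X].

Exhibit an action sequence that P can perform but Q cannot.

a

Reachable graph of P (2 states):
  s0 = rec X. a.b.X + (0 + 0 + 0\{b,c,d}) → --a--▸ s1
  s1 = b.(rec X. a.b.X + (0 + 0 + 0\{b,c,d})) → --b--▸ s0
Reachable graph of Q (2 states):
  t0 = rec X. d.b.X + (0 + 0 + 0\{b,c,d}) → --d--▸ t1
  t1 = b.(rec X. d.b.X + (0 + 0 + 0\{b,c,d})) → --b--▸ t0
Executing a from P (initial set {s0}):
  [1] a ⇒ {s1}
  — P admits the full trace.
Executing a from Q (initial set {t0}):
  [1] a ⇒ no successor for Q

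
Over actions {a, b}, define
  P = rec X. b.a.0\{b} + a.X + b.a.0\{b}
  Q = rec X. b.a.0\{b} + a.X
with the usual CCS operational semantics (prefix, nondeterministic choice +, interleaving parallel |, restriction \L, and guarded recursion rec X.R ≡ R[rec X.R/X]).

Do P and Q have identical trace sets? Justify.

Reachable graph of P (3 states):
  m0 = rec X. b.a.0\{b} + a.X + b.a.0\{b} → ··a··> m0, ··b··> m1
  m1 = a.0\{b} → ··a··> m2
  m2 = 0\{b} → stopped
Reachable graph of Q (3 states):
  n0 = rec X. b.a.0\{b} + a.X → ··a··> n0, ··b··> n1
  n1 = a.0\{b} → ··a··> n2
  n2 = 0\{b} → stopped
Partition-refinement fixed point:
  B0 = {m0, n0}
  B1 = {m1, n1}
  B2 = {m2, n2}
m0 ∈ B0, n0 ∈ B0 → same block
Bisimilar ⇒ trace-equivalent.

traces(P) = traces(Q)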